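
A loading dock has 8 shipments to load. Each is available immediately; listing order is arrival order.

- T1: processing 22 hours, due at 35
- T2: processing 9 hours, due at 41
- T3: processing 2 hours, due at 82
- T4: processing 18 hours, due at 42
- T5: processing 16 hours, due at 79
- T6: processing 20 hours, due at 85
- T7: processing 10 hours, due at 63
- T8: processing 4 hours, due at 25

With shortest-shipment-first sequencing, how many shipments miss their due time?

SPT (increasing processing time): T3 T8 T2 T7 T5 T4 T6 T1.
T3: 0→2, due 82, tardiness 0
T8: 2→6, due 25, tardiness 0
T2: 6→15, due 41, tardiness 0
T7: 15→25, due 63, tardiness 0
T5: 25→41, due 79, tardiness 0
T4: 41→59, due 42, tardiness 17
T6: 59→79, due 85, tardiness 0
T1: 79→101, due 35, tardiness 66
Late shipments: 2.

2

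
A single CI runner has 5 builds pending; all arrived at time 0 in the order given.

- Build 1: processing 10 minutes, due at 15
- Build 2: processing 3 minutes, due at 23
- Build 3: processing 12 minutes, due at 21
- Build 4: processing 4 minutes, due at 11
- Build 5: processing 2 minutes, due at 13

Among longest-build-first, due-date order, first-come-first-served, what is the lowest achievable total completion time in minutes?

85

LPT (decreasing processing time): Build 3 Build 1 Build 4 Build 2 Build 5.
Build 3: 0→12
Build 1: 12→22
Build 4: 22→26
Build 2: 26→29
Build 5: 29→31
Sum = 12+22+26+29+31 = 120.
EDD (increasing due date): Build 4 Build 5 Build 1 Build 3 Build 2.
Build 4: 0→4
Build 5: 4→6
Build 1: 6→16
Build 3: 16→28
Build 2: 28→31
Sum = 4+6+16+28+31 = 85.
FIFO (arrival order): Build 1 Build 2 Build 3 Build 4 Build 5.
Build 1: 0→10
Build 2: 10→13
Build 3: 13→25
Build 4: 25→29
Build 5: 29→31
Sum = 10+13+25+29+31 = 108.
LPT 120, EDD 85, FIFO 108 → minimum 85.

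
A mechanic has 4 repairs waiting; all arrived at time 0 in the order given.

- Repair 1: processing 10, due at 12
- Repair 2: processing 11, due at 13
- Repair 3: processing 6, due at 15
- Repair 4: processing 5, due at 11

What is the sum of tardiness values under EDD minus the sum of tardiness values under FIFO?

-8

EDD (increasing due date): Repair 4 Repair 1 Repair 2 Repair 3.
Repair 4: 0→5, due 11, tardiness 0
Repair 1: 5→15, due 12, tardiness 3
Repair 2: 15→26, due 13, tardiness 13
Repair 3: 26→32, due 15, tardiness 17
Sum = 0+3+13+17 = 33.
FIFO (arrival order): Repair 1 Repair 2 Repair 3 Repair 4.
Repair 1: 0→10, due 12, tardiness 0
Repair 2: 10→21, due 13, tardiness 8
Repair 3: 21→27, due 15, tardiness 12
Repair 4: 27→32, due 11, tardiness 21
Sum = 0+8+12+21 = 41.
Difference = 33 − 41 = -8.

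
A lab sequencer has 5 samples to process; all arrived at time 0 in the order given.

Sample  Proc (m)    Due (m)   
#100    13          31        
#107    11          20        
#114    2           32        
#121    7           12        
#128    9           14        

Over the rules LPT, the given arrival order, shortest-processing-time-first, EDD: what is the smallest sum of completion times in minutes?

100

LPT (decreasing processing time): #100 #107 #128 #121 #114.
#100: 0→13
#107: 13→24
#128: 24→33
#121: 33→40
#114: 40→42
Sum = 13+24+33+40+42 = 152.
FIFO (arrival order): #100 #107 #114 #121 #128.
#100: 0→13
#107: 13→24
#114: 24→26
#121: 26→33
#128: 33→42
Sum = 13+24+26+33+42 = 138.
SPT (increasing processing time): #114 #121 #128 #107 #100.
#114: 0→2
#121: 2→9
#128: 9→18
#107: 18→29
#100: 29→42
Sum = 2+9+18+29+42 = 100.
EDD (increasing due date): #121 #128 #107 #100 #114.
#121: 0→7
#128: 7→16
#107: 16→27
#100: 27→40
#114: 40→42
Sum = 7+16+27+40+42 = 132.
LPT 152, FIFO 138, SPT 100, EDD 132 → minimum 100.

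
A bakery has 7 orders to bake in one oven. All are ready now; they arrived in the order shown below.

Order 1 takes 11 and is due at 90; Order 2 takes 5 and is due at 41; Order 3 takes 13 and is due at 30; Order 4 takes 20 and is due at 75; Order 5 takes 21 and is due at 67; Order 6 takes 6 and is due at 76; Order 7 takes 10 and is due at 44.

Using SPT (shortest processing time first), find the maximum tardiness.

19

SPT (increasing processing time): Order 2 Order 6 Order 7 Order 1 Order 3 Order 4 Order 5.
Order 2: 0→5, due 41, tardiness 0
Order 6: 5→11, due 76, tardiness 0
Order 7: 11→21, due 44, tardiness 0
Order 1: 21→32, due 90, tardiness 0
Order 3: 32→45, due 30, tardiness 15
Order 4: 45→65, due 75, tardiness 0
Order 5: 65→86, due 67, tardiness 19
Maximum = 19.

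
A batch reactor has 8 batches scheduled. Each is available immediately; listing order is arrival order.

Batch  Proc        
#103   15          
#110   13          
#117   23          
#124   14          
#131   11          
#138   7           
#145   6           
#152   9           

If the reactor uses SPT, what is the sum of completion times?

353

SPT (increasing processing time): #145 #138 #152 #131 #110 #124 #103 #117.
#145: 0→6
#138: 6→13
#152: 13→22
#131: 22→33
#110: 33→46
#124: 46→60
#103: 60→75
#117: 75→98
Sum = 6+13+22+33+46+60+75+98 = 353.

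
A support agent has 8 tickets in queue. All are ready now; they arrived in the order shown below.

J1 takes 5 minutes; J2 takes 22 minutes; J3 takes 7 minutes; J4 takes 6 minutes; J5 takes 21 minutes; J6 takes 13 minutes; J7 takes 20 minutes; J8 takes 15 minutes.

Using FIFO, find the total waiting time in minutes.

FIFO (arrival order): J1 J2 J3 J4 J5 J6 J7 J8.
J1: waits 0, runs 0→5
J2: waits 5, runs 5→27
J3: waits 27, runs 27→34
J4: waits 34, runs 34→40
J5: waits 40, runs 40→61
J6: waits 61, runs 61→74
J7: waits 74, runs 74→94
J8: waits 94, runs 94→109
Sum = 0+5+27+34+40+61+74+94 = 335.

335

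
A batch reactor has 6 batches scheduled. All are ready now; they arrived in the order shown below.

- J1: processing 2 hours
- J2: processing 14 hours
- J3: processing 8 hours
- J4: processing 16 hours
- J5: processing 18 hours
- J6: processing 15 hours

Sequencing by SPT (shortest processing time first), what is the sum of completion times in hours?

SPT (increasing processing time): J1 J3 J2 J6 J4 J5.
J1: 0→2
J3: 2→10
J2: 10→24
J6: 24→39
J4: 39→55
J5: 55→73
Sum = 2+10+24+39+55+73 = 203.

203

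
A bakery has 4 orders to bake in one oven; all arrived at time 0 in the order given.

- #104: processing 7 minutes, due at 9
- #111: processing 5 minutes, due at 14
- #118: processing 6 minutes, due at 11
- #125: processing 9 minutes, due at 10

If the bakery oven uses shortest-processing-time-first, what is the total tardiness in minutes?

26

SPT (increasing processing time): #111 #118 #104 #125.
#111: 0→5, due 14, tardiness 0
#118: 5→11, due 11, tardiness 0
#104: 11→18, due 9, tardiness 9
#125: 18→27, due 10, tardiness 17
Sum = 0+0+9+17 = 26.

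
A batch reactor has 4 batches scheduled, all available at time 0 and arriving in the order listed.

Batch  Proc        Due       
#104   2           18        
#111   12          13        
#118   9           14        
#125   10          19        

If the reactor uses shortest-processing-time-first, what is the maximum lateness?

SPT (increasing processing time): #104 #118 #125 #111.
#104: 0→2, due 18, lateness -16
#118: 2→11, due 14, lateness -3
#125: 11→21, due 19, lateness 2
#111: 21→33, due 13, lateness 20
Maximum = 20.

20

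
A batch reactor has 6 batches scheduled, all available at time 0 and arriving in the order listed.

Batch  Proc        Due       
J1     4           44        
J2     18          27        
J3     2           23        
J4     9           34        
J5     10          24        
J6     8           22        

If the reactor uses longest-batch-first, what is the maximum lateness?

LPT (decreasing processing time): J2 J5 J4 J6 J1 J3.
J2: 0→18, due 27, lateness -9
J5: 18→28, due 24, lateness 4
J4: 28→37, due 34, lateness 3
J6: 37→45, due 22, lateness 23
J1: 45→49, due 44, lateness 5
J3: 49→51, due 23, lateness 28
Maximum = 28.

28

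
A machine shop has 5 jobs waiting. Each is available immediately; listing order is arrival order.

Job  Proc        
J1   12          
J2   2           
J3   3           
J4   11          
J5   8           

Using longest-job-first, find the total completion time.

136

LPT (decreasing processing time): J1 J4 J5 J3 J2.
J1: 0→12
J4: 12→23
J5: 23→31
J3: 31→34
J2: 34→36
Sum = 12+23+31+34+36 = 136.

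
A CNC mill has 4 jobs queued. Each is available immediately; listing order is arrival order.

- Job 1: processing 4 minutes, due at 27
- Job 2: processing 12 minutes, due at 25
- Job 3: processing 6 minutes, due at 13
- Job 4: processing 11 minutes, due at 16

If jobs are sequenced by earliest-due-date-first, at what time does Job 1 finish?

EDD (increasing due date): Job 3 Job 4 Job 2 Job 1.
Job 3: 0→6
Job 4: 6→17
Job 2: 17→29
Job 1: 29→33

33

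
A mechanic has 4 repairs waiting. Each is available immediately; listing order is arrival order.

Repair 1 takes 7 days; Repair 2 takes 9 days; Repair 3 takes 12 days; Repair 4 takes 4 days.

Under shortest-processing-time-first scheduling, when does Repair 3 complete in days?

SPT (increasing processing time): Repair 4 Repair 1 Repair 2 Repair 3.
Repair 4: 0→4
Repair 1: 4→11
Repair 2: 11→20
Repair 3: 20→32

32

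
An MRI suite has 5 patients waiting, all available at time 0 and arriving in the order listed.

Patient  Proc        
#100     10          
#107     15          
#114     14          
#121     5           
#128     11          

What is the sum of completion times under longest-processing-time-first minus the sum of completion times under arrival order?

16

LPT (decreasing processing time): #107 #114 #128 #100 #121.
#107: 0→15
#114: 15→29
#128: 29→40
#100: 40→50
#121: 50→55
Sum = 15+29+40+50+55 = 189.
FIFO (arrival order): #100 #107 #114 #121 #128.
#100: 0→10
#107: 10→25
#114: 25→39
#121: 39→44
#128: 44→55
Sum = 10+25+39+44+55 = 173.
Difference = 189 − 173 = 16.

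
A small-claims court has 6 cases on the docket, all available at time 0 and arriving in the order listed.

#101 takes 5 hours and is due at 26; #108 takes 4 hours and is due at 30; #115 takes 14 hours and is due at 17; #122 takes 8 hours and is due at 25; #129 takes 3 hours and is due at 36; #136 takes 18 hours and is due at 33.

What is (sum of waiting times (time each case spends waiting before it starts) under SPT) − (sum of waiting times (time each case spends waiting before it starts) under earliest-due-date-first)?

SPT (increasing processing time): #129 #108 #101 #122 #115 #136.
#129: waits 0, runs 0→3
#108: waits 3, runs 3→7
#101: waits 7, runs 7→12
#122: waits 12, runs 12→20
#115: waits 20, runs 20→34
#136: waits 34, runs 34→52
Sum = 0+3+7+12+20+34 = 76.
EDD (increasing due date): #115 #122 #101 #108 #136 #129.
#115: waits 0, runs 0→14
#122: waits 14, runs 14→22
#101: waits 22, runs 22→27
#108: waits 27, runs 27→31
#136: waits 31, runs 31→49
#129: waits 49, runs 49→52
Sum = 0+14+22+27+31+49 = 143.
Difference = 76 − 143 = -67.

-67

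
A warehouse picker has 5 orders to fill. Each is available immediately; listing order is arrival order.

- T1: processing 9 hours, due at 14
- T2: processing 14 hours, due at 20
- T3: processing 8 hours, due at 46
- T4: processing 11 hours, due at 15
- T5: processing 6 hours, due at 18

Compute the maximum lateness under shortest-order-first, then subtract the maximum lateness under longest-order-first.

SPT (increasing processing time): T5 T3 T1 T4 T2.
T5: 0→6, due 18, lateness -12
T3: 6→14, due 46, lateness -32
T1: 14→23, due 14, lateness 9
T4: 23→34, due 15, lateness 19
T2: 34→48, due 20, lateness 28
Maximum = 28.
LPT (decreasing processing time): T2 T4 T1 T3 T5.
T2: 0→14, due 20, lateness -6
T4: 14→25, due 15, lateness 10
T1: 25→34, due 14, lateness 20
T3: 34→42, due 46, lateness -4
T5: 42→48, due 18, lateness 30
Maximum = 30.
Difference = 28 − 30 = -2.

-2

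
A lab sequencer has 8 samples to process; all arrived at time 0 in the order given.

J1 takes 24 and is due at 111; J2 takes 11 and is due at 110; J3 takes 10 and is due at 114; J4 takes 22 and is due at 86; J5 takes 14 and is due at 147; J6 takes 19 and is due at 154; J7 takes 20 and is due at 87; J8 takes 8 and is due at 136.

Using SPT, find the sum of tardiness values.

SPT (increasing processing time): J8 J3 J2 J5 J6 J7 J4 J1.
J8: 0→8, due 136, tardiness 0
J3: 8→18, due 114, tardiness 0
J2: 18→29, due 110, tardiness 0
J5: 29→43, due 147, tardiness 0
J6: 43→62, due 154, tardiness 0
J7: 62→82, due 87, tardiness 0
J4: 82→104, due 86, tardiness 18
J1: 104→128, due 111, tardiness 17
Sum = 0+0+0+0+0+0+18+17 = 35.

35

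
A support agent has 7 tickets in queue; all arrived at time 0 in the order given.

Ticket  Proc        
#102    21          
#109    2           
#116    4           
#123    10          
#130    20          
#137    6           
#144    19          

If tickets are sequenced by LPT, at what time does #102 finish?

LPT (decreasing processing time): #102 #130 #144 #123 #137 #116 #109.
#102: 0→21

21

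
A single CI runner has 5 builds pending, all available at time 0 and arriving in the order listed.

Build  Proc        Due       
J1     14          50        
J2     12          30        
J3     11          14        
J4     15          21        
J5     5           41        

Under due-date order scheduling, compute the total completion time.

EDD (increasing due date): J3 J4 J2 J5 J1.
J3: 0→11
J4: 11→26
J2: 26→38
J5: 38→43
J1: 43→57
Sum = 11+26+38+43+57 = 175.

175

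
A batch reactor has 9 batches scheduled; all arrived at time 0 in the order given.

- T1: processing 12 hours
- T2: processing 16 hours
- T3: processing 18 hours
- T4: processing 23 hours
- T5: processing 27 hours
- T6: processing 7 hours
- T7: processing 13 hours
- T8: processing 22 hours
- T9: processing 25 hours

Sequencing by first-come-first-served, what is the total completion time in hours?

771

FIFO (arrival order): T1 T2 T3 T4 T5 T6 T7 T8 T9.
T1: 0→12
T2: 12→28
T3: 28→46
T4: 46→69
T5: 69→96
T6: 96→103
T7: 103→116
T8: 116→138
T9: 138→163
Sum = 12+28+46+69+96+103+116+138+163 = 771.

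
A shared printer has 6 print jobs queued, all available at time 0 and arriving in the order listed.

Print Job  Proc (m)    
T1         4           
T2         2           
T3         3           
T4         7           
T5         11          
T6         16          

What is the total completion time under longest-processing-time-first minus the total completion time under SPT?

LPT (decreasing processing time): T6 T5 T4 T1 T3 T2.
T6: 0→16
T5: 16→27
T4: 27→34
T1: 34→38
T3: 38→41
T2: 41→43
Sum = 16+27+34+38+41+43 = 199.
SPT (increasing processing time): T2 T3 T1 T4 T5 T6.
T2: 0→2
T3: 2→5
T1: 5→9
T4: 9→16
T5: 16→27
T6: 27→43
Sum = 2+5+9+16+27+43 = 102.
Difference = 199 − 102 = 97.

97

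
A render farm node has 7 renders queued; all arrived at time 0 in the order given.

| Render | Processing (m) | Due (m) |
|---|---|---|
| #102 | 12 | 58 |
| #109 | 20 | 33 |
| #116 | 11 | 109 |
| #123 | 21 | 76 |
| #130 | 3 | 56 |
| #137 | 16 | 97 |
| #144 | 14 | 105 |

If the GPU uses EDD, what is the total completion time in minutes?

389

EDD (increasing due date): #109 #130 #102 #123 #137 #144 #116.
#109: 0→20
#130: 20→23
#102: 23→35
#123: 35→56
#137: 56→72
#144: 72→86
#116: 86→97
Sum = 20+23+35+56+72+86+97 = 389.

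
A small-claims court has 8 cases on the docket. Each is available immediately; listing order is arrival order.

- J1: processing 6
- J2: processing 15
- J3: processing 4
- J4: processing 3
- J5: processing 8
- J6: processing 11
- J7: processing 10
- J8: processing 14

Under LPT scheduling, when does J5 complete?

58

LPT (decreasing processing time): J2 J8 J6 J7 J5 J1 J3 J4.
J2: 0→15
J8: 15→29
J6: 29→40
J7: 40→50
J5: 50→58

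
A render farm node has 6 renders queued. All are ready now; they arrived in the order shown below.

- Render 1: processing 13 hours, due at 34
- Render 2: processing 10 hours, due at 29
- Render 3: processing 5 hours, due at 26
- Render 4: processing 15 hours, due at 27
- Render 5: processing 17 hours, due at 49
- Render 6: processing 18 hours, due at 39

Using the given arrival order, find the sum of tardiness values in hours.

FIFO (arrival order): Render 1 Render 2 Render 3 Render 4 Render 5 Render 6.
Render 1: 0→13, due 34, tardiness 0
Render 2: 13→23, due 29, tardiness 0
Render 3: 23→28, due 26, tardiness 2
Render 4: 28→43, due 27, tardiness 16
Render 5: 43→60, due 49, tardiness 11
Render 6: 60→78, due 39, tardiness 39
Sum = 0+0+2+16+11+39 = 68.

68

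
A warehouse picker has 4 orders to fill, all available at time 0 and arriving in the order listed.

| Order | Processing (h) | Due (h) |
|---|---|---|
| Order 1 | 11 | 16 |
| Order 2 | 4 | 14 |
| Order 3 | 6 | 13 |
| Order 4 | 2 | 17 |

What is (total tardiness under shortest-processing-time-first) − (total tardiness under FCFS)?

-8

SPT (increasing processing time): Order 4 Order 2 Order 3 Order 1.
Order 4: 0→2, due 17, tardiness 0
Order 2: 2→6, due 14, tardiness 0
Order 3: 6→12, due 13, tardiness 0
Order 1: 12→23, due 16, tardiness 7
Sum = 0+0+0+7 = 7.
FIFO (arrival order): Order 1 Order 2 Order 3 Order 4.
Order 1: 0→11, due 16, tardiness 0
Order 2: 11→15, due 14, tardiness 1
Order 3: 15→21, due 13, tardiness 8
Order 4: 21→23, due 17, tardiness 6
Sum = 0+1+8+6 = 15.
Difference = 7 − 15 = -8.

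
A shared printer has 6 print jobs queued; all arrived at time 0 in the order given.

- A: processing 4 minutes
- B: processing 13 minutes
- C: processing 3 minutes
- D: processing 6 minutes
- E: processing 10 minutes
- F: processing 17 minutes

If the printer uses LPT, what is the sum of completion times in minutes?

LPT (decreasing processing time): F B E D A C.
F: 0→17
B: 17→30
E: 30→40
D: 40→46
A: 46→50
C: 50→53
Sum = 17+30+40+46+50+53 = 236.

236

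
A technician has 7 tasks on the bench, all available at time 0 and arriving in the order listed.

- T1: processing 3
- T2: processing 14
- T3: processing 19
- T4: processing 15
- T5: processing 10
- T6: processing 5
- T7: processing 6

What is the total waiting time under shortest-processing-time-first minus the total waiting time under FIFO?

SPT (increasing processing time): T1 T6 T7 T5 T2 T4 T3.
T1: waits 0, runs 0→3
T6: waits 3, runs 3→8
T7: waits 8, runs 8→14
T5: waits 14, runs 14→24
T2: waits 24, runs 24→38
T4: waits 38, runs 38→53
T3: waits 53, runs 53→72
Sum = 0+3+8+14+24+38+53 = 140.
FIFO (arrival order): T1 T2 T3 T4 T5 T6 T7.
T1: waits 0, runs 0→3
T2: waits 3, runs 3→17
T3: waits 17, runs 17→36
T4: waits 36, runs 36→51
T5: waits 51, runs 51→61
T6: waits 61, runs 61→66
T7: waits 66, runs 66→72
Sum = 0+3+17+36+51+61+66 = 234.
Difference = 140 − 234 = -94.

-94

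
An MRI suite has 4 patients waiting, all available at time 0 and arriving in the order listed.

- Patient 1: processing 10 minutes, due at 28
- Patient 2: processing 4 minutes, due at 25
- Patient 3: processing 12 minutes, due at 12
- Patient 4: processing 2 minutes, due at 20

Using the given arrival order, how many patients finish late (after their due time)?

2

FIFO (arrival order): Patient 1 Patient 2 Patient 3 Patient 4.
Patient 1: 0→10, due 28, tardiness 0
Patient 2: 10→14, due 25, tardiness 0
Patient 3: 14→26, due 12, tardiness 14
Patient 4: 26→28, due 20, tardiness 8
Late patients: 2.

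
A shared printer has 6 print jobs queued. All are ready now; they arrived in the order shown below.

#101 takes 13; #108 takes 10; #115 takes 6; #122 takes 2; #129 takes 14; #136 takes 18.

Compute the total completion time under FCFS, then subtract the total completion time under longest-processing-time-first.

FIFO (arrival order): #101 #108 #115 #122 #129 #136.
#101: 0→13
#108: 13→23
#115: 23→29
#122: 29→31
#129: 31→45
#136: 45→63
Sum = 13+23+29+31+45+63 = 204.
LPT (decreasing processing time): #136 #129 #101 #108 #115 #122.
#136: 0→18
#129: 18→32
#101: 32→45
#108: 45→55
#115: 55→61
#122: 61→63
Sum = 18+32+45+55+61+63 = 274.
Difference = 204 − 274 = -70.

-70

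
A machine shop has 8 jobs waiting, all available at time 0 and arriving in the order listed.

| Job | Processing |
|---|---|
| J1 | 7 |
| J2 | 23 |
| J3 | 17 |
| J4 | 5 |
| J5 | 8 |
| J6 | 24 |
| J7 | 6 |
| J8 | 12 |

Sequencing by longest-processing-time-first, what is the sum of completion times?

585

LPT (decreasing processing time): J6 J2 J3 J8 J5 J1 J7 J4.
J6: 0→24
J2: 24→47
J3: 47→64
J8: 64→76
J5: 76→84
J1: 84→91
J7: 91→97
J4: 97→102
Sum = 24+47+64+76+84+91+97+102 = 585.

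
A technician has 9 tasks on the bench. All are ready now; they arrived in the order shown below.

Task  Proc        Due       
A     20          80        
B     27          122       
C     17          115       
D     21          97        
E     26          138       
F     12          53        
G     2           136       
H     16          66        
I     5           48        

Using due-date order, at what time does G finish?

EDD (increasing due date): I F H A D C B G E.
I: 0→5
F: 5→17
H: 17→33
A: 33→53
D: 53→74
C: 74→91
B: 91→118
G: 118→120

120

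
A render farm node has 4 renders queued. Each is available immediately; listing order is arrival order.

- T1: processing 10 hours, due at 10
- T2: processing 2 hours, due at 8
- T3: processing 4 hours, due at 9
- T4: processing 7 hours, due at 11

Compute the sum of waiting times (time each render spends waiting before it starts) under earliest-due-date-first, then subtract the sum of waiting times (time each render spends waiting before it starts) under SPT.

EDD (increasing due date): T2 T3 T1 T4.
T2: waits 0, runs 0→2
T3: waits 2, runs 2→6
T1: waits 6, runs 6→16
T4: waits 16, runs 16→23
Sum = 0+2+6+16 = 24.
SPT (increasing processing time): T2 T3 T4 T1.
T2: waits 0, runs 0→2
T3: waits 2, runs 2→6
T4: waits 6, runs 6→13
T1: waits 13, runs 13→23
Sum = 0+2+6+13 = 21.
Difference = 24 − 21 = 3.

3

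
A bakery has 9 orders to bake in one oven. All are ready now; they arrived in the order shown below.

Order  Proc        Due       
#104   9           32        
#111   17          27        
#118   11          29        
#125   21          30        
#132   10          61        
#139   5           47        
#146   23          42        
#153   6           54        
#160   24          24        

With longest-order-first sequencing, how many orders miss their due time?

8

LPT (decreasing processing time): #160 #146 #125 #111 #118 #132 #104 #153 #139.
#160: 0→24, due 24, tardiness 0
#146: 24→47, due 42, tardiness 5
#125: 47→68, due 30, tardiness 38
#111: 68→85, due 27, tardiness 58
#118: 85→96, due 29, tardiness 67
#132: 96→106, due 61, tardiness 45
#104: 106→115, due 32, tardiness 83
#153: 115→121, due 54, tardiness 67
#139: 121→126, due 47, tardiness 79
Late orders: 8.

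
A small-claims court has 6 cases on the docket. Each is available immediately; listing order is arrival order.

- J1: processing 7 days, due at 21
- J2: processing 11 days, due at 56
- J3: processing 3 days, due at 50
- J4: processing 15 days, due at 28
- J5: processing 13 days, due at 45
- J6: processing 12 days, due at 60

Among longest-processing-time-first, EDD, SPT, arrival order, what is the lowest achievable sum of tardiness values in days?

LPT (decreasing processing time): J4 J5 J6 J2 J1 J3.
J4: 0→15, due 28, tardiness 0
J5: 15→28, due 45, tardiness 0
J6: 28→40, due 60, tardiness 0
J2: 40→51, due 56, tardiness 0
J1: 51→58, due 21, tardiness 37
J3: 58→61, due 50, tardiness 11
Sum = 0+0+0+0+37+11 = 48.
EDD (increasing due date): J1 J4 J5 J3 J2 J6.
J1: 0→7, due 21, tardiness 0
J4: 7→22, due 28, tardiness 0
J5: 22→35, due 45, tardiness 0
J3: 35→38, due 50, tardiness 0
J2: 38→49, due 56, tardiness 0
J6: 49→61, due 60, tardiness 1
Sum = 0+0+0+0+0+1 = 1.
SPT (increasing processing time): J3 J1 J2 J6 J5 J4.
J3: 0→3, due 50, tardiness 0
J1: 3→10, due 21, tardiness 0
J2: 10→21, due 56, tardiness 0
J6: 21→33, due 60, tardiness 0
J5: 33→46, due 45, tardiness 1
J4: 46→61, due 28, tardiness 33
Sum = 0+0+0+0+1+33 = 34.
FIFO (arrival order): J1 J2 J3 J4 J5 J6.
J1: 0→7, due 21, tardiness 0
J2: 7→18, due 56, tardiness 0
J3: 18→21, due 50, tardiness 0
J4: 21→36, due 28, tardiness 8
J5: 36→49, due 45, tardiness 4
J6: 49→61, due 60, tardiness 1
Sum = 0+0+0+8+4+1 = 13.
LPT 48, EDD 1, SPT 34, FIFO 13 → minimum 1.

1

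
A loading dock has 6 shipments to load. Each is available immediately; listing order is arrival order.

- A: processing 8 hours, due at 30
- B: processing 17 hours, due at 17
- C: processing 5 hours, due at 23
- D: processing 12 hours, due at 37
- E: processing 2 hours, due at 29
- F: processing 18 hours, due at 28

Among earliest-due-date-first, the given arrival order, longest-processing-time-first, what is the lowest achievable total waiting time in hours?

149

EDD (increasing due date): B C F E A D.
B: waits 0, runs 0→17
C: waits 17, runs 17→22
F: waits 22, runs 22→40
E: waits 40, runs 40→42
A: waits 42, runs 42→50
D: waits 50, runs 50→62
Sum = 0+17+22+40+42+50 = 171.
FIFO (arrival order): A B C D E F.
A: waits 0, runs 0→8
B: waits 8, runs 8→25
C: waits 25, runs 25→30
D: waits 30, runs 30→42
E: waits 42, runs 42→44
F: waits 44, runs 44→62
Sum = 0+8+25+30+42+44 = 149.
LPT (decreasing processing time): F B D A C E.
F: waits 0, runs 0→18
B: waits 18, runs 18→35
D: waits 35, runs 35→47
A: waits 47, runs 47→55
C: waits 55, runs 55→60
E: waits 60, runs 60→62
Sum = 0+18+35+47+55+60 = 215.
EDD 171, FIFO 149, LPT 215 → minimum 149.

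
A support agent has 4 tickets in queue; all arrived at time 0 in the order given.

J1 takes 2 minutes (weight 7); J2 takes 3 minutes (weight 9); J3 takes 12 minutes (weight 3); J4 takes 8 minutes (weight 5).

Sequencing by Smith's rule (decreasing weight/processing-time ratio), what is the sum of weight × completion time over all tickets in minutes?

199

WSPT (decreasing weight/processing-time ratio): J1 J2 J4 J3.
J1: finishes 2, weight 7, w·C = 14
J2: finishes 5, weight 9, w·C = 45
J4: finishes 13, weight 5, w·C = 65
J3: finishes 25, weight 3, w·C = 75
Sum = 14+45+65+75 = 199.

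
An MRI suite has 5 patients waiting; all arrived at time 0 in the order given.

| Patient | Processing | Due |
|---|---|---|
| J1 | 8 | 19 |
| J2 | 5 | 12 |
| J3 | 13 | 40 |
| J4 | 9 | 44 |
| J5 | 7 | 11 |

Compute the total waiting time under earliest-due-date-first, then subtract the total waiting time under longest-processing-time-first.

EDD (increasing due date): J5 J2 J1 J3 J4.
J5: waits 0, runs 0→7
J2: waits 7, runs 7→12
J1: waits 12, runs 12→20
J3: waits 20, runs 20→33
J4: waits 33, runs 33→42
Sum = 0+7+12+20+33 = 72.
LPT (decreasing processing time): J3 J4 J1 J5 J2.
J3: waits 0, runs 0→13
J4: waits 13, runs 13→22
J1: waits 22, runs 22→30
J5: waits 30, runs 30→37
J2: waits 37, runs 37→42
Sum = 0+13+22+30+37 = 102.
Difference = 72 − 102 = -30.

-30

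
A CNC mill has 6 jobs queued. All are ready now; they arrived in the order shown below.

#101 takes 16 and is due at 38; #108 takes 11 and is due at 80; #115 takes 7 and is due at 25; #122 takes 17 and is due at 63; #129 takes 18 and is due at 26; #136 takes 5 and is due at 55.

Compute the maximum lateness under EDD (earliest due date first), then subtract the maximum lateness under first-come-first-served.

-40

EDD (increasing due date): #115 #129 #101 #136 #122 #108.
#115: 0→7, due 25, lateness -18
#129: 7→25, due 26, lateness -1
#101: 25→41, due 38, lateness 3
#136: 41→46, due 55, lateness -9
#122: 46→63, due 63, lateness 0
#108: 63→74, due 80, lateness -6
Maximum = 3.
FIFO (arrival order): #101 #108 #115 #122 #129 #136.
#101: 0→16, due 38, lateness -22
#108: 16→27, due 80, lateness -53
#115: 27→34, due 25, lateness 9
#122: 34→51, due 63, lateness -12
#129: 51→69, due 26, lateness 43
#136: 69→74, due 55, lateness 19
Maximum = 43.
Difference = 3 − 43 = -40.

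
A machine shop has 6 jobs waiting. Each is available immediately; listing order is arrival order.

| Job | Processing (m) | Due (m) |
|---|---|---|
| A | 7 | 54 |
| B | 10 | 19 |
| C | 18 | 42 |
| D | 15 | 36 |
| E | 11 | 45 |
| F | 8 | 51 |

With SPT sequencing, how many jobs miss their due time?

3

SPT (increasing processing time): A F B E D C.
A: 0→7, due 54, tardiness 0
F: 7→15, due 51, tardiness 0
B: 15→25, due 19, tardiness 6
E: 25→36, due 45, tardiness 0
D: 36→51, due 36, tardiness 15
C: 51→69, due 42, tardiness 27
Late jobs: 3.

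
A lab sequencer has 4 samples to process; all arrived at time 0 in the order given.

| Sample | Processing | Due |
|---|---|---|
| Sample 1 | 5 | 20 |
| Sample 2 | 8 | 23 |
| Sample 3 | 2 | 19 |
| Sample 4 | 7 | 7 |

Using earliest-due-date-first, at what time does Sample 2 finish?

EDD (increasing due date): Sample 4 Sample 3 Sample 1 Sample 2.
Sample 4: 0→7
Sample 3: 7→9
Sample 1: 9→14
Sample 2: 14→22

22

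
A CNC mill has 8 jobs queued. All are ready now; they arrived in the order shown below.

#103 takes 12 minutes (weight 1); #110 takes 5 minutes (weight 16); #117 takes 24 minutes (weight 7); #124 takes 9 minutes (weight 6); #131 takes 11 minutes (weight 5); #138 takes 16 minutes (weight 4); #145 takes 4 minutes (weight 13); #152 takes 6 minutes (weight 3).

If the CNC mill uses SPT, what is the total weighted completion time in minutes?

SPT (increasing processing time): #145 #110 #152 #124 #131 #103 #138 #117.
#145: finishes 4, weight 13, w·C = 52
#110: finishes 9, weight 16, w·C = 144
#152: finishes 15, weight 3, w·C = 45
#124: finishes 24, weight 6, w·C = 144
#131: finishes 35, weight 5, w·C = 175
#103: finishes 47, weight 1, w·C = 47
#138: finishes 63, weight 4, w·C = 252
#117: finishes 87, weight 7, w·C = 609
Sum = 52+144+45+144+175+47+252+609 = 1468.

1468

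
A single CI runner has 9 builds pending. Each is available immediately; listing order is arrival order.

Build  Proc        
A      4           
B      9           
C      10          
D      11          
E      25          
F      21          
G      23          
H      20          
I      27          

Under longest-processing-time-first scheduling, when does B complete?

LPT (decreasing processing time): I E G F H D C B A.
I: 0→27
E: 27→52
G: 52→75
F: 75→96
H: 96→116
D: 116→127
C: 127→137
B: 137→146

146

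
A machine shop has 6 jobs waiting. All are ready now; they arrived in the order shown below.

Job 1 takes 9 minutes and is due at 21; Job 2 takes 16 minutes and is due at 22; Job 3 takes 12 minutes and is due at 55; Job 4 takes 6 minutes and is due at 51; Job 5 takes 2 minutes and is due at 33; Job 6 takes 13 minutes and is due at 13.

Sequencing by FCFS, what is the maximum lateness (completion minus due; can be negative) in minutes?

FIFO (arrival order): Job 1 Job 2 Job 3 Job 4 Job 5 Job 6.
Job 1: 0→9, due 21, lateness -12
Job 2: 9→25, due 22, lateness 3
Job 3: 25→37, due 55, lateness -18
Job 4: 37→43, due 51, lateness -8
Job 5: 43→45, due 33, lateness 12
Job 6: 45→58, due 13, lateness 45
Maximum = 45.

45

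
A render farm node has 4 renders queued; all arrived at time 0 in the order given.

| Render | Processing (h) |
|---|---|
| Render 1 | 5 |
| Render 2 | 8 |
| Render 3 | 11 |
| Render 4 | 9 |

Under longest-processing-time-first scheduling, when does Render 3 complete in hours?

11

LPT (decreasing processing time): Render 3 Render 4 Render 2 Render 1.
Render 3: 0→11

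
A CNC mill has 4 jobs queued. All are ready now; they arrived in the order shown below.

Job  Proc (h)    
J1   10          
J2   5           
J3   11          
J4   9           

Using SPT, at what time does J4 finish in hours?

14

SPT (increasing processing time): J2 J4 J1 J3.
J2: 0→5
J4: 5→14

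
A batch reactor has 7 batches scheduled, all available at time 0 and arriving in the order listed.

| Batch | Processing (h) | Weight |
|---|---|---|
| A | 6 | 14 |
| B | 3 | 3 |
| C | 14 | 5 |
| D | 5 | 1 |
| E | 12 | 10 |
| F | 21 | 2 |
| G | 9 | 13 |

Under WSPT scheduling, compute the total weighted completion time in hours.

1042

WSPT (decreasing weight/processing-time ratio): A G B E C D F.
A: finishes 6, weight 14, w·C = 84
G: finishes 15, weight 13, w·C = 195
B: finishes 18, weight 3, w·C = 54
E: finishes 30, weight 10, w·C = 300
C: finishes 44, weight 5, w·C = 220
D: finishes 49, weight 1, w·C = 49
F: finishes 70, weight 2, w·C = 140
Sum = 84+195+54+300+220+49+140 = 1042.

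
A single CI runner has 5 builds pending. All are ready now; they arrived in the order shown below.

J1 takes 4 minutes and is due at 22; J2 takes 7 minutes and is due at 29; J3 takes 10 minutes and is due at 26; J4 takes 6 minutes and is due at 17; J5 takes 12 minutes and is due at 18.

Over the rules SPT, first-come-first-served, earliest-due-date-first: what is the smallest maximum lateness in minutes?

SPT (increasing processing time): J1 J4 J2 J3 J5.
J1: 0→4, due 22, lateness -18
J4: 4→10, due 17, lateness -7
J2: 10→17, due 29, lateness -12
J3: 17→27, due 26, lateness 1
J5: 27→39, due 18, lateness 21
Maximum = 21.
FIFO (arrival order): J1 J2 J3 J4 J5.
J1: 0→4, due 22, lateness -18
J2: 4→11, due 29, lateness -18
J3: 11→21, due 26, lateness -5
J4: 21→27, due 17, lateness 10
J5: 27→39, due 18, lateness 21
Maximum = 21.
EDD (increasing due date): J4 J5 J1 J3 J2.
J4: 0→6, due 17, lateness -11
J5: 6→18, due 18, lateness 0
J1: 18→22, due 22, lateness 0
J3: 22→32, due 26, lateness 6
J2: 32→39, due 29, lateness 10
Maximum = 10.
SPT 21, FIFO 21, EDD 10 → minimum 10.

10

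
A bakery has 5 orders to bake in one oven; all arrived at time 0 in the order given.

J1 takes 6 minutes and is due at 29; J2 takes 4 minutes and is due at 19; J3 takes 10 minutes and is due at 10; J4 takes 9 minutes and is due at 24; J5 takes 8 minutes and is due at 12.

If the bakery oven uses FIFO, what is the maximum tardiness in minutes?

FIFO (arrival order): J1 J2 J3 J4 J5.
J1: 0→6, due 29, tardiness 0
J2: 6→10, due 19, tardiness 0
J3: 10→20, due 10, tardiness 10
J4: 20→29, due 24, tardiness 5
J5: 29→37, due 12, tardiness 25
Maximum = 25.

25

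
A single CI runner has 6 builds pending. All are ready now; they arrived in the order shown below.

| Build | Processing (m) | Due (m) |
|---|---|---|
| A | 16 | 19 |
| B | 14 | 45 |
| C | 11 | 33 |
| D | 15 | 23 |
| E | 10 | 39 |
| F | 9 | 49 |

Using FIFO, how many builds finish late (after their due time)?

4

FIFO (arrival order): A B C D E F.
A: 0→16, due 19, tardiness 0
B: 16→30, due 45, tardiness 0
C: 30→41, due 33, tardiness 8
D: 41→56, due 23, tardiness 33
E: 56→66, due 39, tardiness 27
F: 66→75, due 49, tardiness 26
Late builds: 4.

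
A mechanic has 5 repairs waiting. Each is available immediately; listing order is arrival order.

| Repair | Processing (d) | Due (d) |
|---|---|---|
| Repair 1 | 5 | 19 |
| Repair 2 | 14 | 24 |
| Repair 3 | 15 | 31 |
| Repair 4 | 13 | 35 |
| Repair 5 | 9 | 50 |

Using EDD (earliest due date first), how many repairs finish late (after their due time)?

3

EDD (increasing due date): Repair 1 Repair 2 Repair 3 Repair 4 Repair 5.
Repair 1: 0→5, due 19, tardiness 0
Repair 2: 5→19, due 24, tardiness 0
Repair 3: 19→34, due 31, tardiness 3
Repair 4: 34→47, due 35, tardiness 12
Repair 5: 47→56, due 50, tardiness 6
Late repairs: 3.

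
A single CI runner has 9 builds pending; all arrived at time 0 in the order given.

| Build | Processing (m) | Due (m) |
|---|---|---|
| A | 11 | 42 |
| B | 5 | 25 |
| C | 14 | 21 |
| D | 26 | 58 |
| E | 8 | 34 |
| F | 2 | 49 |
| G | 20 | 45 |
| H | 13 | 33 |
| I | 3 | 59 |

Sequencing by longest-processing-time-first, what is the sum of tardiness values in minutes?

346

LPT (decreasing processing time): D G C H A E B I F.
D: 0→26, due 58, tardiness 0
G: 26→46, due 45, tardiness 1
C: 46→60, due 21, tardiness 39
H: 60→73, due 33, tardiness 40
A: 73→84, due 42, tardiness 42
E: 84→92, due 34, tardiness 58
B: 92→97, due 25, tardiness 72
I: 97→100, due 59, tardiness 41
F: 100→102, due 49, tardiness 53
Sum = 0+1+39+40+42+58+72+41+53 = 346.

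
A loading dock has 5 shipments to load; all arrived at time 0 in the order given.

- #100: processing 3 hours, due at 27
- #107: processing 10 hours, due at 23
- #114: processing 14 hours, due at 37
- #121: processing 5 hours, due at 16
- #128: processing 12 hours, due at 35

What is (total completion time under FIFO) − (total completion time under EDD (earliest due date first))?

FIFO (arrival order): #100 #107 #114 #121 #128.
#100: 0→3
#107: 3→13
#114: 13→27
#121: 27→32
#128: 32→44
Sum = 3+13+27+32+44 = 119.
EDD (increasing due date): #121 #107 #100 #128 #114.
#121: 0→5
#107: 5→15
#100: 15→18
#128: 18→30
#114: 30→44
Sum = 5+15+18+30+44 = 112.
Difference = 119 − 112 = 7.

7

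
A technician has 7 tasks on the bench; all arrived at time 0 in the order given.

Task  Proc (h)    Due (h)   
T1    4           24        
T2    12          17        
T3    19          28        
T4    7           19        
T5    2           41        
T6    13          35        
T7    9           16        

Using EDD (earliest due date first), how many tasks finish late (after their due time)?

EDD (increasing due date): T7 T2 T4 T1 T3 T6 T5.
T7: 0→9, due 16, tardiness 0
T2: 9→21, due 17, tardiness 4
T4: 21→28, due 19, tardiness 9
T1: 28→32, due 24, tardiness 8
T3: 32→51, due 28, tardiness 23
T6: 51→64, due 35, tardiness 29
T5: 64→66, due 41, tardiness 25
Late tasks: 6.

6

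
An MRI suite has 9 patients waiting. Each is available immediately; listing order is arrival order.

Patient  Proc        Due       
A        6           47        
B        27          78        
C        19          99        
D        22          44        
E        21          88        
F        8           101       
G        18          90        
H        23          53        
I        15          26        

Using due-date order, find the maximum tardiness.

EDD (increasing due date): I D A H B E G C F.
I: 0→15, due 26, tardiness 0
D: 15→37, due 44, tardiness 0
A: 37→43, due 47, tardiness 0
H: 43→66, due 53, tardiness 13
B: 66→93, due 78, tardiness 15
E: 93→114, due 88, tardiness 26
G: 114→132, due 90, tardiness 42
C: 132→151, due 99, tardiness 52
F: 151→159, due 101, tardiness 58
Maximum = 58.

58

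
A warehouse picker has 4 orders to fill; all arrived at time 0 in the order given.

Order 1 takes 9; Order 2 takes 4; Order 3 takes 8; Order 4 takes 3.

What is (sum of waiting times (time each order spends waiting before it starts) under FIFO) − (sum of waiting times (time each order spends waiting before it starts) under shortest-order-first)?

18

FIFO (arrival order): Order 1 Order 2 Order 3 Order 4.
Order 1: waits 0, runs 0→9
Order 2: waits 9, runs 9→13
Order 3: waits 13, runs 13→21
Order 4: waits 21, runs 21→24
Sum = 0+9+13+21 = 43.
SPT (increasing processing time): Order 4 Order 2 Order 3 Order 1.
Order 4: waits 0, runs 0→3
Order 2: waits 3, runs 3→7
Order 3: waits 7, runs 7→15
Order 1: waits 15, runs 15→24
Sum = 0+3+7+15 = 25.
Difference = 43 − 25 = 18.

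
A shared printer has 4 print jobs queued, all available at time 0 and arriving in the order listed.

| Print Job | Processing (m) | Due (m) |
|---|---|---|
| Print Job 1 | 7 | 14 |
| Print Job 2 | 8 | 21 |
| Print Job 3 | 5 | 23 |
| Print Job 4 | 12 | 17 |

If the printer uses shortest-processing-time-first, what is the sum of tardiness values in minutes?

15

SPT (increasing processing time): Print Job 3 Print Job 1 Print Job 2 Print Job 4.
Print Job 3: 0→5, due 23, tardiness 0
Print Job 1: 5→12, due 14, tardiness 0
Print Job 2: 12→20, due 21, tardiness 0
Print Job 4: 20→32, due 17, tardiness 15
Sum = 0+0+0+15 = 15.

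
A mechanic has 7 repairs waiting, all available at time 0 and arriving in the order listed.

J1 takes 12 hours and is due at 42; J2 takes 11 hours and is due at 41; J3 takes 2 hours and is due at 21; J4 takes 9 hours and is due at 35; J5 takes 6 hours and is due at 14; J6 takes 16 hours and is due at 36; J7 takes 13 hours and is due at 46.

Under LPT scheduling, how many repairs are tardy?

4

LPT (decreasing processing time): J6 J7 J1 J2 J4 J5 J3.
J6: 0→16, due 36, tardiness 0
J7: 16→29, due 46, tardiness 0
J1: 29→41, due 42, tardiness 0
J2: 41→52, due 41, tardiness 11
J4: 52→61, due 35, tardiness 26
J5: 61→67, due 14, tardiness 53
J3: 67→69, due 21, tardiness 48
Late repairs: 4.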